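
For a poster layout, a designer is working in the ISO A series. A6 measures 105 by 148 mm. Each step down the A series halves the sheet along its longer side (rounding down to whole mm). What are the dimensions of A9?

37 × 52 mm

A7: ⌊148/2⌋ × 105 = 74 × 105 mm
A8: ⌊105/2⌋ × 74 = 52 × 74 mm
A9: ⌊74/2⌋ × 52 = 37 × 52 mm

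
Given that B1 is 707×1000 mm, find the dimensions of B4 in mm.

250 × 353 mm

B2: ⌊1000/2⌋ × 707 = 500 × 707 mm
B3: ⌊707/2⌋ × 500 = 353 × 500 mm
B4: ⌊500/2⌋ × 353 = 250 × 353 mm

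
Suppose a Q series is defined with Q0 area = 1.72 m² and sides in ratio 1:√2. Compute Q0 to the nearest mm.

Let the short side be w mm. Then w · w√2 = 1.72 m² = 1,720,000 mm².
w² = 1,720,000/√2, so w ≈ 1102.8 mm; long side = w√2 ≈ 1559.6 mm.

1103 × 1560 mm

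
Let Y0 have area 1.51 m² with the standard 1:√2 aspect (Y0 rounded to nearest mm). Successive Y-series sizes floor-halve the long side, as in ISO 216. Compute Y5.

Let Y0's short side be w mm. w · w√2 = 1.51 m² = 1,510,000 mm², so w ≈ 1033.3 mm and w√2 ≈ 1461.3 mm → Y0 = 1033 × 1461 mm.
Y1: ⌊1461/2⌋ × 1033 = 730 × 1033 mm
Y2: ⌊1033/2⌋ × 730 = 516 × 730 mm
Y3: ⌊730/2⌋ × 516 = 365 × 516 mm
Y4: ⌊516/2⌋ × 365 = 258 × 365 mm
Y5: ⌊365/2⌋ × 258 = 182 × 258 mm

182 × 258 mm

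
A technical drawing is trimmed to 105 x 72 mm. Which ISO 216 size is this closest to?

A7 (74 × 105 mm)

Aspect ratio 105/72 ≈ 1.458 (ISO target is √2 ≈ 1.414).
In the A-series (A0 area = 1 m²): A7 = 74 × 105 mm.
Off by 2 mm total — nearest standard size.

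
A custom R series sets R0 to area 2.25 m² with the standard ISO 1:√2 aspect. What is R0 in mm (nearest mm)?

Let the short side be w mm. Then w · w√2 = 2.25 m² = 2,250,000 mm².
w² = 2,250,000/√2, so w ≈ 1261.3 mm; long side = w√2 ≈ 1783.8 mm.

1261 × 1784 mm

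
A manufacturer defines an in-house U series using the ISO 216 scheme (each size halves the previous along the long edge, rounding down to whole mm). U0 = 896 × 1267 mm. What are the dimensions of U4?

U1: ⌊1267/2⌋ × 896 = 633 × 896 mm
U2: ⌊896/2⌋ × 633 = 448 × 633 mm
U3: ⌊633/2⌋ × 448 = 316 × 448 mm
U4: ⌊448/2⌋ × 316 = 224 × 316 mm

224 × 316 mm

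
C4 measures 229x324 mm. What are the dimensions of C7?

C5: ⌊324/2⌋ × 229 = 162 × 229 mm
C6: ⌊229/2⌋ × 162 = 114 × 162 mm
C7: ⌊162/2⌋ × 114 = 81 × 114 mm

81 × 114 mm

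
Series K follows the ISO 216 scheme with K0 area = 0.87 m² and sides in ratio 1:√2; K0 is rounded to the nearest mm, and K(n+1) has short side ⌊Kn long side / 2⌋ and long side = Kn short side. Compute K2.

Let K0's short side be w mm. w · w√2 = 0.87 m² = 870,000 mm², so w ≈ 784.3 mm and w√2 ≈ 1109.2 mm → K0 = 784 × 1109 mm.
K1: ⌊1109/2⌋ × 784 = 554 × 784 mm
K2: ⌊784/2⌋ × 554 = 392 × 554 mm

392 × 554 mm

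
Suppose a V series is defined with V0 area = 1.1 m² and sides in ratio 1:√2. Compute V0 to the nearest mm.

882 × 1247 mm

Let the short side be w mm. Then w · w√2 = 1.1 m² = 1,100,000 mm².
w² = 1,100,000/√2, so w ≈ 881.9 mm; long side = w√2 ≈ 1247.3 mm.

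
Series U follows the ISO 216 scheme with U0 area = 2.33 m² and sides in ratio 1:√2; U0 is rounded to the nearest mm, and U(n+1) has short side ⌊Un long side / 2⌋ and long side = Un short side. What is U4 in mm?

Let U0's short side be w mm. w · w√2 = 2.33 m² = 2,330,000 mm², so w ≈ 1283.6 mm and w√2 ≈ 1815.2 mm → U0 = 1284 × 1815 mm.
U1: ⌊1815/2⌋ × 1284 = 907 × 1284 mm
U2: ⌊1284/2⌋ × 907 = 642 × 907 mm
U3: ⌊907/2⌋ × 642 = 453 × 642 mm
U4: ⌊642/2⌋ × 453 = 321 × 453 mm

321 × 453 mm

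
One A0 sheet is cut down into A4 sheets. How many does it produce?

A0 = 841 × 1189 mm; A4 = 210 × 297 mm.
Each halving step doubles the count; 4 steps from A0 to A4.
2^4 = 16.

16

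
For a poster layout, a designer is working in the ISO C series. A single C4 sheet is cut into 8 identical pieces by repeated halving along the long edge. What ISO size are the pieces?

8 = 2^3, so 3 halving steps.
C4 → C5 → … → C7 after 3 steps.

C7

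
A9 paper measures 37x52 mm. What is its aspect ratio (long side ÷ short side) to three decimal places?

52 / 37 = 1.405
ISO 216 targets √2 ≈ 1.414; the -0.009 deviation is from mm rounding.

1.405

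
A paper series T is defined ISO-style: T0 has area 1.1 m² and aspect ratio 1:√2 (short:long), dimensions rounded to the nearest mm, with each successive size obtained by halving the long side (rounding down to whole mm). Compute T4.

Let T0's short side be w mm. w · w√2 = 1.1 m² = 1,100,000 mm², so w ≈ 881.9 mm and w√2 ≈ 1247.3 mm → T0 = 882 × 1247 mm.
T1: ⌊1247/2⌋ × 882 = 623 × 882 mm
T2: ⌊882/2⌋ × 623 = 441 × 623 mm
T3: ⌊623/2⌋ × 441 = 311 × 441 mm
T4: ⌊441/2⌋ × 311 = 220 × 311 mm

220 × 311 mm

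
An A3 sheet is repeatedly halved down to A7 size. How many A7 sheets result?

16

Each ISO step halves the sheet: 1 × A3 → 2 × A4 → 4 × A5 → 8 × A6 → …
From A3 to A7 is 4 halving steps: 2^4 = 16.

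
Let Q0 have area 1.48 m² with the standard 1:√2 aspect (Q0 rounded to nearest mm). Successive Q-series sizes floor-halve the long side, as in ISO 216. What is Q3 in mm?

361 × 511 mm

Let Q0's short side be w mm. w · w√2 = 1.48 m² = 1,480,000 mm², so w ≈ 1023.0 mm and w√2 ≈ 1446.7 mm → Q0 = 1023 × 1447 mm.
Q1: ⌊1447/2⌋ × 1023 = 723 × 1023 mm
Q2: ⌊1023/2⌋ × 723 = 511 × 723 mm
Q3: ⌊723/2⌋ × 511 = 361 × 511 mm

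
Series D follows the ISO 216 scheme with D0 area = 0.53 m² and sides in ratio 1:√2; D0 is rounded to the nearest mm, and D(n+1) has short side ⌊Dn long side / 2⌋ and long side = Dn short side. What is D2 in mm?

306 × 433 mm

Let D0's short side be w mm. w · w√2 = 0.53 m² = 530,000 mm², so w ≈ 612.2 mm and w√2 ≈ 865.8 mm → D0 = 612 × 866 mm.
D1: ⌊866/2⌋ × 612 = 433 × 612 mm
D2: ⌊612/2⌋ × 433 = 306 × 433 mm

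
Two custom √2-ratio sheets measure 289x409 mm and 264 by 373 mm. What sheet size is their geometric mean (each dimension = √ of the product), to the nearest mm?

Short side: √(289 · 264) = √76296 ≈ 276.2 → 276 mm
Long side: √(409 · 373) = √152557 ≈ 390.6 → 391 mm

276 × 391 mm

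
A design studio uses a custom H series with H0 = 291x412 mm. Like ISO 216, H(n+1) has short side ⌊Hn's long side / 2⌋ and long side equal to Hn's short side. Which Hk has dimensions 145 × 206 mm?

H2

H0: 291 × 412 mm
H1: 206 × 291 mm
H2: 145 × 206 mm
H3: 103 × 145 mm
→ matches H2.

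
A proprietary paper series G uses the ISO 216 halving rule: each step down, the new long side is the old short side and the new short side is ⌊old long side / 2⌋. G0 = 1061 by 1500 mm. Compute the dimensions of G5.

G1: ⌊1500/2⌋ × 1061 = 750 × 1061 mm
G2: ⌊1061/2⌋ × 750 = 530 × 750 mm
G3: ⌊750/2⌋ × 530 = 375 × 530 mm
G4: ⌊530/2⌋ × 375 = 265 × 375 mm
G5: ⌊375/2⌋ × 265 = 187 × 265 mm

187 × 265 mm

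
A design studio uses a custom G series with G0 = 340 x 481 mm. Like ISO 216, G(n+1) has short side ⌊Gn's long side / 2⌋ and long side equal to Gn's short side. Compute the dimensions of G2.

G1: ⌊481/2⌋ × 340 = 240 × 340 mm
G2: ⌊340/2⌋ × 240 = 170 × 240 mm

170 × 240 mm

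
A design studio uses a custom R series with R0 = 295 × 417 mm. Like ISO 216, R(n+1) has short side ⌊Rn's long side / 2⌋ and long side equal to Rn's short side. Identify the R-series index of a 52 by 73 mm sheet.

R0: 295 × 417 mm
R1: 208 × 295 mm
R2: 147 × 208 mm
R3: 104 × 147 mm
R4: 73 × 104 mm
R5: 52 × 73 mm
R6: 36 × 52 mm
→ matches R5.

R5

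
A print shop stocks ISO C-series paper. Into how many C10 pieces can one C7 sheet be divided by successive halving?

8

C7 = 81 × 114 mm; C10 = 28 × 40 mm.
Each halving step doubles the count; 3 steps from C7 to C10.
2^3 = 8.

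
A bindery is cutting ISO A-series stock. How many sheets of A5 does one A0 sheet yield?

32

A0 = 841 × 1189 mm; A5 = 148 × 210 mm.
Each halving step doubles the count; 5 steps from A0 to A5.
2^5 = 32.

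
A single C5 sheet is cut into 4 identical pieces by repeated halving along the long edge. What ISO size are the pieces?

4 = 2^2, so 2 halving steps.
C5 → C6 → … → C7 after 2 steps.

C7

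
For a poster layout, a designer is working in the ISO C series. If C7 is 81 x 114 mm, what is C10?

28 × 40 mm

C8: ⌊114/2⌋ × 81 = 57 × 81 mm
C9: ⌊81/2⌋ × 57 = 40 × 57 mm
C10: ⌊57/2⌋ × 40 = 28 × 40 mm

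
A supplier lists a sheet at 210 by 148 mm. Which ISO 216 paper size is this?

A5 (148 × 210 mm)

Aspect ratio 210/148 ≈ 1.419 — close to the ISO √2 ≈ 1.414.
In the A-series (A0 area = 1 m²): A5 = 148 × 210 mm.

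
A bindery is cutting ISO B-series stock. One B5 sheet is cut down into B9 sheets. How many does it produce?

Each ISO step halves the sheet: 1 × B5 → 2 × B6 → 4 × B7 → 8 × B8 → …
From B5 to B9 is 4 halving steps: 2^4 = 16.

16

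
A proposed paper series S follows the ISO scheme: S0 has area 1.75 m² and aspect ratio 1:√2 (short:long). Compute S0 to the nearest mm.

1112 × 1573 mm

Let the short side be w mm. Then w · w√2 = 1.75 m² = 1,750,000 mm².
w² = 1,750,000/√2, so w ≈ 1112.4 mm; long side = w√2 ≈ 1573.2 mm.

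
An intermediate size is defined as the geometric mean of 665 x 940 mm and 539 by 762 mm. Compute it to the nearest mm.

Short side: √(665 · 539) = √358435 ≈ 598.7 → 599 mm
Long side: √(940 · 762) = √716280 ≈ 846.3 → 846 mm

599 × 846 mm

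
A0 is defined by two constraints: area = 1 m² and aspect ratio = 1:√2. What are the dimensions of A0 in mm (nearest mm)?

841 × 1189 mm

Let the short side be w mm. Then the long side is w√2 and w · w√2 = 10⁶ mm².
w² = 10⁶/√2, so w = 1000 / 2^(1/4) ≈ 840.9 mm; long side = 1000 · 2^(1/4) ≈ 1189.2 mm.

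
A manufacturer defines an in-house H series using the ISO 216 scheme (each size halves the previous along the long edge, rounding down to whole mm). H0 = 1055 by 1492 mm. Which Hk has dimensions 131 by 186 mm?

H6

H0: 1055 × 1492 mm
H1: 746 × 1055 mm
H2: 527 × 746 mm
H3: 373 × 527 mm
H4: 263 × 373 mm
H5: 186 × 263 mm
H6: 131 × 186 mm
H7: 93 × 131 mm
→ matches H6.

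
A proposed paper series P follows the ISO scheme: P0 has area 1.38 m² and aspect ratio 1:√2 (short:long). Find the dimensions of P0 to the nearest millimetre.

Let the short side be w mm. Then w · w√2 = 1.38 m² = 1,380,000 mm².
w² = 1,380,000/√2, so w ≈ 987.8 mm; long side = w√2 ≈ 1397.0 mm.

988 × 1397 mm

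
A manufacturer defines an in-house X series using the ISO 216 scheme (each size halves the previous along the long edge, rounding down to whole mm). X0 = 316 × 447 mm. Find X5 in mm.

55 × 79 mm

X1 = 223 × 316 mm (from X0 by 1 halving).
X2: ⌊316/2⌋ × 223 = 158 × 223 mm
X3: ⌊223/2⌋ × 158 = 111 × 158 mm
X4: ⌊158/2⌋ × 111 = 79 × 111 mm
X5: ⌊111/2⌋ × 79 = 55 × 79 mm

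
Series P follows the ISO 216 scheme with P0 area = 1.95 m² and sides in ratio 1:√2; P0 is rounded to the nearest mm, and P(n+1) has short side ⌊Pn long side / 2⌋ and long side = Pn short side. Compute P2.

Let P0's short side be w mm. w · w√2 = 1.95 m² = 1,950,000 mm², so w ≈ 1174.2 mm and w√2 ≈ 1660.6 mm → P0 = 1174 × 1661 mm.
P1: ⌊1661/2⌋ × 1174 = 830 × 1174 mm
P2: ⌊1174/2⌋ × 830 = 587 × 830 mm

587 × 830 mm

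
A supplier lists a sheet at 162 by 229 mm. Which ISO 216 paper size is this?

Aspect ratio 229/162 ≈ 1.414 — close to the ISO √2 ≈ 1.414.
In the C-series (envelope sizes, between A and B): C5 = 162 × 229 mm.

C5 (162 × 229 mm)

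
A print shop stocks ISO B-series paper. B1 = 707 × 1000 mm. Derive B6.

125 × 176 mm

B2: ⌊1000/2⌋ × 707 = 500 × 707 mm
B3: ⌊707/2⌋ × 500 = 353 × 500 mm
B4: ⌊500/2⌋ × 353 = 250 × 353 mm
B5: ⌊353/2⌋ × 250 = 176 × 250 mm
B6: ⌊250/2⌋ × 176 = 125 × 176 mm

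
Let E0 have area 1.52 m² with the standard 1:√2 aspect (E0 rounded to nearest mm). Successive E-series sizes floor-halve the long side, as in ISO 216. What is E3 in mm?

Let E0's short side be w mm. w · w√2 = 1.52 m² = 1,520,000 mm², so w ≈ 1036.7 mm and w√2 ≈ 1466.2 mm → E0 = 1037 × 1466 mm.
E1: ⌊1466/2⌋ × 1037 = 733 × 1037 mm
E2: ⌊1037/2⌋ × 733 = 518 × 733 mm
E3: ⌊733/2⌋ × 518 = 366 × 518 mm

366 × 518 mm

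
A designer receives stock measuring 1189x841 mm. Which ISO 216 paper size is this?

A0 (841 × 1189 mm)

Aspect ratio 1189/841 ≈ 1.414 — close to the ISO √2 ≈ 1.414.
In the A-series (A0 area = 1 m²): A0 = 841 × 1189 mm.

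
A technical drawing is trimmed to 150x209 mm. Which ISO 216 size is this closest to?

Aspect ratio 209/150 ≈ 1.393 (ISO target is √2 ≈ 1.414).
In the A-series (A0 area = 1 m²): A5 = 148 × 210 mm.
Off by 3 mm total — nearest standard size.

A5 (148 × 210 mm)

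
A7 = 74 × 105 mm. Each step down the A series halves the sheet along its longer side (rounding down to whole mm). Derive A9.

A8: ⌊105/2⌋ × 74 = 52 × 74 mm
A9: ⌊74/2⌋ × 52 = 37 × 52 mm

37 × 52 mm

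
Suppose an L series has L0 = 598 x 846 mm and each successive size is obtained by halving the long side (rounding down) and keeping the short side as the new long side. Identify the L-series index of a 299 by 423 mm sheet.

L0: 598 × 846 mm
L1: 423 × 598 mm
L2: 299 × 423 mm
L3: 211 × 299 mm
→ matches L2.

L2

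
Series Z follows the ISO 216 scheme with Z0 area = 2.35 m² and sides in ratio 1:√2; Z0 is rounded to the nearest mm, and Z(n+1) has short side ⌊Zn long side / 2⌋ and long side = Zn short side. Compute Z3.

Let Z0's short side be w mm. w · w√2 = 2.35 m² = 2,350,000 mm², so w ≈ 1289.1 mm and w√2 ≈ 1823.0 mm → Z0 = 1289 × 1823 mm.
Z1: ⌊1823/2⌋ × 1289 = 911 × 1289 mm
Z2: ⌊1289/2⌋ × 911 = 644 × 911 mm
Z3: ⌊911/2⌋ × 644 = 455 × 644 mm

455 × 644 mm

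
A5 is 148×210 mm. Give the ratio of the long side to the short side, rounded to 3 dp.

1.419

210 / 148 = 1.419
ISO 216 targets √2 ≈ 1.414; the +0.005 deviation is from mm rounding.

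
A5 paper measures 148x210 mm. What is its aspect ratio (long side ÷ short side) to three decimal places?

210 / 148 = 1.419
ISO 216 targets √2 ≈ 1.414; the +0.005 deviation is from mm rounding.

1.419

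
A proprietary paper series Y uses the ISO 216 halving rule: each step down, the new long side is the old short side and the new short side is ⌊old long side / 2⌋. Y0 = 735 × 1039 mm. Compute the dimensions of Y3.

259 × 367 mm

Y1: ⌊1039/2⌋ × 735 = 519 × 735 mm
Y2: ⌊735/2⌋ × 519 = 367 × 519 mm
Y3: ⌊519/2⌋ × 367 = 259 × 367 mm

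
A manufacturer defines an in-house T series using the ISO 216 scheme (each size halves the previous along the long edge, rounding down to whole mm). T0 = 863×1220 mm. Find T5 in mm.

152 × 215 mm

T1 = 610 × 863 mm (from T0 by 1 halving).
T2: ⌊863/2⌋ × 610 = 431 × 610 mm
T3: ⌊610/2⌋ × 431 = 305 × 431 mm
T4: ⌊431/2⌋ × 305 = 215 × 305 mm
T5: ⌊305/2⌋ × 215 = 152 × 215 mm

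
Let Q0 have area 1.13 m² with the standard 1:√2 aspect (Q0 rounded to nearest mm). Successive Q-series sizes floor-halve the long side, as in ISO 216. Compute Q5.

158 × 223 mm

Let Q0's short side be w mm. w · w√2 = 1.13 m² = 1,130,000 mm², so w ≈ 893.9 mm and w√2 ≈ 1264.1 mm → Q0 = 894 × 1264 mm.
Q1: ⌊1264/2⌋ × 894 = 632 × 894 mm
Q2: ⌊894/2⌋ × 632 = 447 × 632 mm
Q3: ⌊632/2⌋ × 447 = 316 × 447 mm
Q4: ⌊447/2⌋ × 316 = 223 × 316 mm
Q5: ⌊316/2⌋ × 223 = 158 × 223 mm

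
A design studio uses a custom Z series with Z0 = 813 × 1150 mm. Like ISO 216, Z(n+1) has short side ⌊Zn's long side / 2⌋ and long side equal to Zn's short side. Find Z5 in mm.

Z1: ⌊1150/2⌋ × 813 = 575 × 813 mm
Z2: ⌊813/2⌋ × 575 = 406 × 575 mm
Z3: ⌊575/2⌋ × 406 = 287 × 406 mm
Z4: ⌊406/2⌋ × 287 = 203 × 287 mm
Z5: ⌊287/2⌋ × 203 = 143 × 203 mm

143 × 203 mm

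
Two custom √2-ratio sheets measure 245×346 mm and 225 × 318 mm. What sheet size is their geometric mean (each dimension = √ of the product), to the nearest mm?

235 × 332 mm

Short side: √(245 · 225) = √55125 ≈ 234.8 → 235 mm
Long side: √(346 · 318) = √110028 ≈ 331.7 → 332 mm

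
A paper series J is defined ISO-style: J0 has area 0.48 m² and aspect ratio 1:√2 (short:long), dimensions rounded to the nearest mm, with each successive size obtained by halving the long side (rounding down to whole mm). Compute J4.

Let J0's short side be w mm. w · w√2 = 0.48 m² = 480,000 mm², so w ≈ 582.6 mm and w√2 ≈ 823.9 mm → J0 = 583 × 824 mm.
J1: ⌊824/2⌋ × 583 = 412 × 583 mm
J2: ⌊583/2⌋ × 412 = 291 × 412 mm
J3: ⌊412/2⌋ × 291 = 206 × 291 mm
J4: ⌊291/2⌋ × 206 = 145 × 206 mm

145 × 206 mm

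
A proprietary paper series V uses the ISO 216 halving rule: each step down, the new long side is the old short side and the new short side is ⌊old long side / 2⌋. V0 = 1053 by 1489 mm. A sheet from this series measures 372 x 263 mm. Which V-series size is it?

V4

V0: 1053 × 1489 mm
V1: 744 × 1053 mm
V2: 526 × 744 mm
V3: 372 × 526 mm
V4: 263 × 372 mm
V5: 186 × 263 mm
→ matches V4.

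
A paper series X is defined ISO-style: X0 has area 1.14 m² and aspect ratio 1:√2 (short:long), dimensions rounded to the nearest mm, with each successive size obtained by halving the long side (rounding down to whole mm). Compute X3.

Let X0's short side be w mm. w · w√2 = 1.14 m² = 1,140,000 mm², so w ≈ 897.8 mm and w√2 ≈ 1269.7 mm → X0 = 898 × 1270 mm.
X1: ⌊1270/2⌋ × 898 = 635 × 898 mm
X2: ⌊898/2⌋ × 635 = 449 × 635 mm
X3: ⌊635/2⌋ × 449 = 317 × 449 mm

317 × 449 mm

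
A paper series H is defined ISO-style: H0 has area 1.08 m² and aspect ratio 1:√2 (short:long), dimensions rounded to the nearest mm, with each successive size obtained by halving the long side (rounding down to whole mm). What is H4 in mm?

Let H0's short side be w mm. w · w√2 = 1.08 m² = 1,080,000 mm², so w ≈ 873.9 mm and w√2 ≈ 1235.9 mm → H0 = 874 × 1236 mm.
H1: ⌊1236/2⌋ × 874 = 618 × 874 mm
H2: ⌊874/2⌋ × 618 = 437 × 618 mm
H3: ⌊618/2⌋ × 437 = 309 × 437 mm
H4: ⌊437/2⌋ × 309 = 218 × 309 mm

218 × 309 mm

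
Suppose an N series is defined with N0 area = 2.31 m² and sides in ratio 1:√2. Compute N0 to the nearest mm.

1278 × 1807 mm

Let the short side be w mm. Then w · w√2 = 2.31 m² = 2,310,000 mm².
w² = 2,310,000/√2, so w ≈ 1278.1 mm; long side = w√2 ≈ 1807.4 mm.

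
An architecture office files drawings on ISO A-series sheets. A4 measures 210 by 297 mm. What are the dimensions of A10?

26 × 37 mm

A5: ⌊297/2⌋ × 210 = 148 × 210 mm
A6: ⌊210/2⌋ × 148 = 105 × 148 mm
A7: ⌊148/2⌋ × 105 = 74 × 105 mm
A8: ⌊105/2⌋ × 74 = 52 × 74 mm
A9: ⌊74/2⌋ × 52 = 37 × 52 mm
A10: ⌊52/2⌋ × 37 = 26 × 37 mm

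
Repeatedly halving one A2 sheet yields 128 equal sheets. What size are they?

128 = 2^7, so 7 halving steps.
A2 → A3 → … → A9 after 7 steps.

A9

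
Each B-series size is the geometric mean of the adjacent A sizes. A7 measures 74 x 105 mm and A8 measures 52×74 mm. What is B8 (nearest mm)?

Short side: √(74 · 52) = √3848 ≈ 62.0 → 62 mm
Long side: √(105 · 74) = √7770 ≈ 88.1 → 88 mm

62 × 88 mm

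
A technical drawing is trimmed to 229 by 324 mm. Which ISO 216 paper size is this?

C4 (229 × 324 mm)

Aspect ratio 324/229 ≈ 1.415 — close to the ISO √2 ≈ 1.414.
In the C-series (envelope sizes, between A and B): C4 = 229 × 324 mm.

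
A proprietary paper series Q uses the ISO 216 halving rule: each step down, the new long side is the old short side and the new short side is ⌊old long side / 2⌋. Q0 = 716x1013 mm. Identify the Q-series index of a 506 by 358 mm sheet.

Q2

Q0: 716 × 1013 mm
Q1: 506 × 716 mm
Q2: 358 × 506 mm
Q3: 253 × 358 mm
→ matches Q2.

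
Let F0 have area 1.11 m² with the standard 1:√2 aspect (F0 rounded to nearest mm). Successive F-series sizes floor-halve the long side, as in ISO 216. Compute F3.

313 × 443 mm

Let F0's short side be w mm. w · w√2 = 1.11 m² = 1,110,000 mm², so w ≈ 885.9 mm and w√2 ≈ 1252.9 mm → F0 = 886 × 1253 mm.
F1: ⌊1253/2⌋ × 886 = 626 × 886 mm
F2: ⌊886/2⌋ × 626 = 443 × 626 mm
F3: ⌊626/2⌋ × 443 = 313 × 443 mm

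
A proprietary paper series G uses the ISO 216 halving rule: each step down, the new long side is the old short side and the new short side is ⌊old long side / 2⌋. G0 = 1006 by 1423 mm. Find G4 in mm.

251 × 355 mm

G1: ⌊1423/2⌋ × 1006 = 711 × 1006 mm
G2: ⌊1006/2⌋ × 711 = 503 × 711 mm
G3: ⌊711/2⌋ × 503 = 355 × 503 mm
G4: ⌊503/2⌋ × 355 = 251 × 355 mm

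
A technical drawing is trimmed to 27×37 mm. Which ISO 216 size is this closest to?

Aspect ratio 37/27 ≈ 1.370 (ISO target is √2 ≈ 1.414).
In the A-series (A0 area = 1 m²): A10 = 26 × 37 mm.
Off by 1 mm total — nearest standard size.

A10 (26 × 37 mm)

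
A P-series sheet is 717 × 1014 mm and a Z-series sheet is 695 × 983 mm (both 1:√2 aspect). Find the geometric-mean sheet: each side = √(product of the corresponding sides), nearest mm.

Short side: √(717 · 695) = √498315 ≈ 705.9 → 706 mm
Long side: √(1014 · 983) = √996762 ≈ 998.4 → 998 mm

706 × 998 mm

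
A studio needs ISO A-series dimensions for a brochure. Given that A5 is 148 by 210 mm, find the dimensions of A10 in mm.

26 × 37 mm

A6: ⌊210/2⌋ × 148 = 105 × 148 mm
A7: ⌊148/2⌋ × 105 = 74 × 105 mm
A8: ⌊105/2⌋ × 74 = 52 × 74 mm
A9: ⌊74/2⌋ × 52 = 37 × 52 mm
A10: ⌊52/2⌋ × 37 = 26 × 37 mm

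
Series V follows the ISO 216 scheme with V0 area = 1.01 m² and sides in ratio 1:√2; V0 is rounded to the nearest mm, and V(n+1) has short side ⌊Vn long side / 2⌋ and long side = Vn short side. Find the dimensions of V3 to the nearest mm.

298 × 422 mm

Let V0's short side be w mm. w · w√2 = 1.01 m² = 1,010,000 mm², so w ≈ 845.1 mm and w√2 ≈ 1195.1 mm → V0 = 845 × 1195 mm.
V1: ⌊1195/2⌋ × 845 = 597 × 845 mm
V2: ⌊845/2⌋ × 597 = 422 × 597 mm
V3: ⌊597/2⌋ × 422 = 298 × 422 mm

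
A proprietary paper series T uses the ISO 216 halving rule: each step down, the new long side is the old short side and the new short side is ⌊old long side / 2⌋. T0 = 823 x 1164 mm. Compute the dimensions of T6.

T1 = 582 × 823 mm (from T0 by 1 halving).
T2: ⌊823/2⌋ × 582 = 411 × 582 mm
T3: ⌊582/2⌋ × 411 = 291 × 411 mm
T4: ⌊411/2⌋ × 291 = 205 × 291 mm
T5: ⌊291/2⌋ × 205 = 145 × 205 mm
T6: ⌊205/2⌋ × 145 = 102 × 145 mm

102 × 145 mm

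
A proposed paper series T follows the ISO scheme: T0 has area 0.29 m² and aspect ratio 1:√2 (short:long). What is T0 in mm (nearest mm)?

453 × 640 mm

Let the short side be w mm. Then w · w√2 = 0.29 m² = 290,000 mm².
w² = 290,000/√2, so w ≈ 452.8 mm; long side = w√2 ≈ 640.4 mm.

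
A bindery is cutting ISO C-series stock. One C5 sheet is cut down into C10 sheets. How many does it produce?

C5 = 162 × 229 mm; C10 = 28 × 40 mm.
Each halving step doubles the count; 5 steps from C5 to C10.
2^5 = 32.

32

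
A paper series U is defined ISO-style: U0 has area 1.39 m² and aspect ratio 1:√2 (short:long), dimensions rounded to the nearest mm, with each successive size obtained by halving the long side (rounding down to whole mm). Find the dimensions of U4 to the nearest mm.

Let U0's short side be w mm. w · w√2 = 1.39 m² = 1,390,000 mm², so w ≈ 991.4 mm and w√2 ≈ 1402.1 mm → U0 = 991 × 1402 mm.
U1: ⌊1402/2⌋ × 991 = 701 × 991 mm
U2: ⌊991/2⌋ × 701 = 495 × 701 mm
U3: ⌊701/2⌋ × 495 = 350 × 495 mm
U4: ⌊495/2⌋ × 350 = 247 × 350 mm

247 × 350 mm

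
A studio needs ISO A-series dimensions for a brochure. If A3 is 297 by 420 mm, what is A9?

A4: ⌊420/2⌋ × 297 = 210 × 297 mm
A5: ⌊297/2⌋ × 210 = 148 × 210 mm
A6: ⌊210/2⌋ × 148 = 105 × 148 mm
A7: ⌊148/2⌋ × 105 = 74 × 105 mm
A8: ⌊105/2⌋ × 74 = 52 × 74 mm
A9: ⌊74/2⌋ × 52 = 37 × 52 mm

37 × 52 mm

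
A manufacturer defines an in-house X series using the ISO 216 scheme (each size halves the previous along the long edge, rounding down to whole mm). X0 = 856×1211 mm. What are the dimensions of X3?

302 × 428 mm

X1: ⌊1211/2⌋ × 856 = 605 × 856 mm
X2: ⌊856/2⌋ × 605 = 428 × 605 mm
X3: ⌊605/2⌋ × 428 = 302 × 428 mm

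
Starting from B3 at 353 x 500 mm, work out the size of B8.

B4: ⌊500/2⌋ × 353 = 250 × 353 mm
B5: ⌊353/2⌋ × 250 = 176 × 250 mm
B6: ⌊250/2⌋ × 176 = 125 × 176 mm
B7: ⌊176/2⌋ × 125 = 88 × 125 mm
B8: ⌊125/2⌋ × 88 = 62 × 88 mm

62 × 88 mm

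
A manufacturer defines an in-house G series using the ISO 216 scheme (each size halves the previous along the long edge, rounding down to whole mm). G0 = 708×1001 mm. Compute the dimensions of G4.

177 × 250 mm

G1: ⌊1001/2⌋ × 708 = 500 × 708 mm
G2: ⌊708/2⌋ × 500 = 354 × 500 mm
G3: ⌊500/2⌋ × 354 = 250 × 354 mm
G4: ⌊354/2⌋ × 250 = 177 × 250 mm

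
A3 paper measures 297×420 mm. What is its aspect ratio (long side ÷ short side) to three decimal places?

420 / 297 = 1.414
Matches √2 ≈ 1.414 — the ISO 216 defining ratio.

1.414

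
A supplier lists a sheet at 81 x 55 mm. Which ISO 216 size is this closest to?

C8 (57 × 81 mm)

Aspect ratio 81/55 ≈ 1.473 (ISO target is √2 ≈ 1.414).
In the C-series (envelope sizes, between A and B): C8 = 57 × 81 mm.
Off by 2 mm total — nearest standard size.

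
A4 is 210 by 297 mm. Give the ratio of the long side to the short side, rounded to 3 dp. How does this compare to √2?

297 / 210 = 1.414
Matches √2 ≈ 1.414 — the ISO 216 defining ratio.

1.414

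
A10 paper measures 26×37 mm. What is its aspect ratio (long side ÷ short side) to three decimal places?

1.423

37 / 26 = 1.423
ISO 216 targets √2 ≈ 1.414; the +0.009 deviation is from mm rounding.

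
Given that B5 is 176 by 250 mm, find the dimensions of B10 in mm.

31 × 44 mm

B6: ⌊250/2⌋ × 176 = 125 × 176 mm
B7: ⌊176/2⌋ × 125 = 88 × 125 mm
B8: ⌊125/2⌋ × 88 = 62 × 88 mm
B9: ⌊88/2⌋ × 62 = 44 × 62 mm
B10: ⌊62/2⌋ × 44 = 31 × 44 mm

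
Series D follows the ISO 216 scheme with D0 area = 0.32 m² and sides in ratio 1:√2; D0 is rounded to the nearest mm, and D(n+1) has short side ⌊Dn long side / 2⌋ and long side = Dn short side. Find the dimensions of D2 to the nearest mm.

Let D0's short side be w mm. w · w√2 = 0.32 m² = 320,000 mm², so w ≈ 475.7 mm and w√2 ≈ 672.7 mm → D0 = 476 × 673 mm.
D1: ⌊673/2⌋ × 476 = 336 × 476 mm
D2: ⌊476/2⌋ × 336 = 238 × 336 mm

238 × 336 mm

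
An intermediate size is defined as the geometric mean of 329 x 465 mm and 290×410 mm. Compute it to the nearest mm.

Short side: √(329 · 290) = √95410 ≈ 308.9 → 309 mm
Long side: √(465 · 410) = √190650 ≈ 436.6 → 437 mm

309 × 437 mm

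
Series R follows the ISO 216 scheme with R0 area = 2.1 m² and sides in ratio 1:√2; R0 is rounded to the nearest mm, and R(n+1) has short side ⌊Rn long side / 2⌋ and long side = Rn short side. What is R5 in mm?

Let R0's short side be w mm. w · w√2 = 2.1 m² = 2,100,000 mm², so w ≈ 1218.6 mm and w√2 ≈ 1723.3 mm → R0 = 1219 × 1723 mm.
R1: ⌊1723/2⌋ × 1219 = 861 × 1219 mm
R2: ⌊1219/2⌋ × 861 = 609 × 861 mm
R3: ⌊861/2⌋ × 609 = 430 × 609 mm
R4: ⌊609/2⌋ × 430 = 304 × 430 mm
R5: ⌊430/2⌋ × 304 = 215 × 304 mm

215 × 304 mm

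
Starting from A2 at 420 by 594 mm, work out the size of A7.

A3: ⌊594/2⌋ × 420 = 297 × 420 mm
A4: ⌊420/2⌋ × 297 = 210 × 297 mm
A5: ⌊297/2⌋ × 210 = 148 × 210 mm
A6: ⌊210/2⌋ × 148 = 105 × 148 mm
A7: ⌊148/2⌋ × 105 = 74 × 105 mm

74 × 105 mm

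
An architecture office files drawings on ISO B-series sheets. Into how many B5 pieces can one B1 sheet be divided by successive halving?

Each ISO step halves the sheet: 1 × B1 → 2 × B2 → 4 × B3 → 8 × B4 → …
From B1 to B5 is 4 halving steps: 2^4 = 16.

16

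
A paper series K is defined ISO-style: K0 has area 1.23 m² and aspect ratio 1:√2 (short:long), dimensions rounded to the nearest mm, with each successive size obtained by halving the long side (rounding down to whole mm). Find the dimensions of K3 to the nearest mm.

329 × 466 mm

Let K0's short side be w mm. w · w√2 = 1.23 m² = 1,230,000 mm², so w ≈ 932.6 mm and w√2 ≈ 1318.9 mm → K0 = 933 × 1319 mm.
K1: ⌊1319/2⌋ × 933 = 659 × 933 mm
K2: ⌊933/2⌋ × 659 = 466 × 659 mm
K3: ⌊659/2⌋ × 466 = 329 × 466 mm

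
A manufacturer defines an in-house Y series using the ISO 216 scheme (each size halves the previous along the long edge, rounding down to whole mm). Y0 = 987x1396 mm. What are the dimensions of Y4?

246 × 349 mm

Y1: ⌊1396/2⌋ × 987 = 698 × 987 mm
Y2: ⌊987/2⌋ × 698 = 493 × 698 mm
Y3: ⌊698/2⌋ × 493 = 349 × 493 mm
Y4: ⌊493/2⌋ × 349 = 246 × 349 mm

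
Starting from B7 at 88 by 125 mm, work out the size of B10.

B8: ⌊125/2⌋ × 88 = 62 × 88 mm
B9: ⌊88/2⌋ × 62 = 44 × 62 mm
B10: ⌊62/2⌋ × 44 = 31 × 44 mm

31 × 44 mm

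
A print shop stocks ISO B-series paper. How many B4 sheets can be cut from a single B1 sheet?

8

B1 = 707 × 1000 mm; B4 = 250 × 353 mm.
Each halving step doubles the count; 3 steps from B1 to B4.
2^3 = 8.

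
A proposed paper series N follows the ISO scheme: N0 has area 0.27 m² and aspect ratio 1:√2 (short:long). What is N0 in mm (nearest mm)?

437 × 618 mm

Let the short side be w mm. Then w · w√2 = 0.27 m² = 270,000 mm².
w² = 270,000/√2, so w ≈ 436.9 mm; long side = w√2 ≈ 617.9 mm.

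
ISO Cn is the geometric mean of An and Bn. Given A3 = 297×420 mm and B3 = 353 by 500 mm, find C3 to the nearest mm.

324 × 458 mm

Short side: √(297 · 353) = √104841 ≈ 323.8 → 324 mm
Long side: √(420 · 500) = √210000 ≈ 458.3 → 458 mm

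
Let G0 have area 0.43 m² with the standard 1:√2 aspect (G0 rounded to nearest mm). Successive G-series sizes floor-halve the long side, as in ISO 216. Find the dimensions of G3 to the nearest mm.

Let G0's short side be w mm. w · w√2 = 0.43 m² = 430,000 mm², so w ≈ 551.4 mm and w√2 ≈ 779.8 mm → G0 = 551 × 780 mm.
G1: ⌊780/2⌋ × 551 = 390 × 551 mm
G2: ⌊551/2⌋ × 390 = 275 × 390 mm
G3: ⌊390/2⌋ × 275 = 195 × 275 mm

195 × 275 mm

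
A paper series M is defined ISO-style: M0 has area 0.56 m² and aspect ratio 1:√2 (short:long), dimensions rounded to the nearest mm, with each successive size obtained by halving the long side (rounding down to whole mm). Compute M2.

Let M0's short side be w mm. w · w√2 = 0.56 m² = 560,000 mm², so w ≈ 629.3 mm and w√2 ≈ 889.9 mm → M0 = 629 × 890 mm.
M1: ⌊890/2⌋ × 629 = 445 × 629 mm
M2: ⌊629/2⌋ × 445 = 314 × 445 mm

314 × 445 mm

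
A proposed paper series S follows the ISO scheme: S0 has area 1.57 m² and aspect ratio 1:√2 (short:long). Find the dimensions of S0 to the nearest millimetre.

Let the short side be w mm. Then w · w√2 = 1.57 m² = 1,570,000 mm².
w² = 1,570,000/√2, so w ≈ 1053.6 mm; long side = w√2 ≈ 1490.1 mm.

1054 × 1490 mm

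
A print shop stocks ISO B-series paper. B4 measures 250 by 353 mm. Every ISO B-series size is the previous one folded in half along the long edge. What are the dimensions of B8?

B5: ⌊353/2⌋ × 250 = 176 × 250 mm
B6: ⌊250/2⌋ × 176 = 125 × 176 mm
B7: ⌊176/2⌋ × 125 = 88 × 125 mm
B8: ⌊125/2⌋ × 88 = 62 × 88 mm

62 × 88 mm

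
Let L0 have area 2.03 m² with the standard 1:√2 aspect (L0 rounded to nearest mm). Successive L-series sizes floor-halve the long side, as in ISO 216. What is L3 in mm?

423 × 599 mm

Let L0's short side be w mm. w · w√2 = 2.03 m² = 2,030,000 mm², so w ≈ 1198.1 mm and w√2 ≈ 1694.4 mm → L0 = 1198 × 1694 mm.
L1: ⌊1694/2⌋ × 1198 = 847 × 1198 mm
L2: ⌊1198/2⌋ × 847 = 599 × 847 mm
L3: ⌊847/2⌋ × 599 = 423 × 599 mm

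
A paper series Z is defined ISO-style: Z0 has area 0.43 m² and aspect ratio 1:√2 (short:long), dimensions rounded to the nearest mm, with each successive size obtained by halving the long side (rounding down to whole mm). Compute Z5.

Let Z0's short side be w mm. w · w√2 = 0.43 m² = 430,000 mm², so w ≈ 551.4 mm and w√2 ≈ 779.8 mm → Z0 = 551 × 780 mm.
Z1: ⌊780/2⌋ × 551 = 390 × 551 mm
Z2: ⌊551/2⌋ × 390 = 275 × 390 mm
Z3: ⌊390/2⌋ × 275 = 195 × 275 mm
Z4: ⌊275/2⌋ × 195 = 137 × 195 mm
Z5: ⌊195/2⌋ × 137 = 97 × 137 mm

97 × 137 mm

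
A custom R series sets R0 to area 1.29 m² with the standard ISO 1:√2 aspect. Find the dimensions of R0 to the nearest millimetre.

955 × 1351 mm

Let the short side be w mm. Then w · w√2 = 1.29 m² = 1,290,000 mm².
w² = 1,290,000/√2, so w ≈ 955.1 mm; long side = w√2 ≈ 1350.7 mm.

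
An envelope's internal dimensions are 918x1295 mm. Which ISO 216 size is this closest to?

Aspect ratio 1295/918 ≈ 1.411 — close to the ISO √2 ≈ 1.414.
In the C-series (envelope sizes, between A and B): C0 = 917 × 1297 mm.
Off by 3 mm total — nearest standard size.

C0 (917 × 1297 mm)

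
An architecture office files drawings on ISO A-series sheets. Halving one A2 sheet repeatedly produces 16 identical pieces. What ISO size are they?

16 = 2^4, so 4 halving steps.
A2 → A3 → … → A6 after 4 steps.

A6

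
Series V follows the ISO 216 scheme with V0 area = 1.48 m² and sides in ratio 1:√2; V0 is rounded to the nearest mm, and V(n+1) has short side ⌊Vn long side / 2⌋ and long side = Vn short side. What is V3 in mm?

361 × 511 mm

Let V0's short side be w mm. w · w√2 = 1.48 m² = 1,480,000 mm², so w ≈ 1023.0 mm and w√2 ≈ 1446.7 mm → V0 = 1023 × 1447 mm.
V1: ⌊1447/2⌋ × 1023 = 723 × 1023 mm
V2: ⌊1023/2⌋ × 723 = 511 × 723 mm
V3: ⌊723/2⌋ × 511 = 361 × 511 mm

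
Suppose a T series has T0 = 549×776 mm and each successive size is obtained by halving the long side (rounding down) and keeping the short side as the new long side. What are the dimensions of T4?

137 × 194 mm

T1: ⌊776/2⌋ × 549 = 388 × 549 mm
T2: ⌊549/2⌋ × 388 = 274 × 388 mm
T3: ⌊388/2⌋ × 274 = 194 × 274 mm
T4: ⌊274/2⌋ × 194 = 137 × 194 mm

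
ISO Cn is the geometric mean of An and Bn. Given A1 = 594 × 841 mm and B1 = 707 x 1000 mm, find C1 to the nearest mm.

Short side: √(594 · 707) = √419958 ≈ 648.0 → 648 mm
Long side: √(841 · 1000) = √841000 ≈ 917.1 → 917 mm

648 × 917 mm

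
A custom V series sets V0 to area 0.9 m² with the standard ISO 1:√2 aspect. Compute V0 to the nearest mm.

Let the short side be w mm. Then w · w√2 = 0.9 m² = 900,000 mm².
w² = 900,000/√2, so w ≈ 797.7 mm; long side = w√2 ≈ 1128.2 mm.

798 × 1128 mm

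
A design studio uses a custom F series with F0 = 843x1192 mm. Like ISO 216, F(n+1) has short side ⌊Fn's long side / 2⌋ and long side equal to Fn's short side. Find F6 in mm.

F1: ⌊1192/2⌋ × 843 = 596 × 843 mm
F2: ⌊843/2⌋ × 596 = 421 × 596 mm
F3: ⌊596/2⌋ × 421 = 298 × 421 mm
F4: ⌊421/2⌋ × 298 = 210 × 298 mm
F5: ⌊298/2⌋ × 210 = 149 × 210 mm
F6: ⌊210/2⌋ × 149 = 105 × 149 mm

105 × 149 mm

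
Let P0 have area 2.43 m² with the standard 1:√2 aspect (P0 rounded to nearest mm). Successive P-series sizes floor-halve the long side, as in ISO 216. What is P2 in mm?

655 × 927 mm

Let P0's short side be w mm. w · w√2 = 2.43 m² = 2,430,000 mm², so w ≈ 1310.8 mm and w√2 ≈ 1853.8 mm → P0 = 1311 × 1854 mm.
P1: ⌊1854/2⌋ × 1311 = 927 × 1311 mm
P2: ⌊1311/2⌋ × 927 = 655 × 927 mm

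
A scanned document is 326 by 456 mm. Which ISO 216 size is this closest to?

Aspect ratio 456/326 ≈ 1.399 (ISO target is √2 ≈ 1.414).
In the C-series (envelope sizes, between A and B): C3 = 324 × 458 mm.
Off by 4 mm total — nearest standard size.

C3 (324 × 458 mm)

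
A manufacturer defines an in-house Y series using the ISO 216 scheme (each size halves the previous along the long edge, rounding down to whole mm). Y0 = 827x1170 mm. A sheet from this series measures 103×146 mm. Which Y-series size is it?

Y0: 827 × 1170 mm
Y1: 585 × 827 mm
Y2: 413 × 585 mm
Y3: 292 × 413 mm
Y4: 206 × 292 mm
Y5: 146 × 206 mm
Y6: 103 × 146 mm
Y7: 73 × 103 mm
→ matches Y6.

Y6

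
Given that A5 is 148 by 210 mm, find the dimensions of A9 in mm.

A6: ⌊210/2⌋ × 148 = 105 × 148 mm
A7: ⌊148/2⌋ × 105 = 74 × 105 mm
A8: ⌊105/2⌋ × 74 = 52 × 74 mm
A9: ⌊74/2⌋ × 52 = 37 × 52 mm

37 × 52 mm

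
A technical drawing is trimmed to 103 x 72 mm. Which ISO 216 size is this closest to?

A7 (74 × 105 mm)

Aspect ratio 103/72 ≈ 1.431 (ISO target is √2 ≈ 1.414).
In the A-series (A0 area = 1 m²): A7 = 74 × 105 mm.
Off by 4 mm total — nearest standard size.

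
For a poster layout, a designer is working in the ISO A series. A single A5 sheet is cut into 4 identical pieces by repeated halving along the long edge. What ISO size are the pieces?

A7

4 = 2^2, so 2 halving steps.
A5 → A6 → … → A7 after 2 steps.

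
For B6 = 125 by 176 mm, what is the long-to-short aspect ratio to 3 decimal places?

176 / 125 = 1.408
ISO 216 targets √2 ≈ 1.414; the -0.006 deviation is from mm rounding.

1.408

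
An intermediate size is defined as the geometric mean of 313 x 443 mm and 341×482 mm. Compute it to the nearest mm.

327 × 462 mm

Short side: √(313 · 341) = √106733 ≈ 326.7 → 327 mm
Long side: √(443 · 482) = √213526 ≈ 462.1 → 462 mm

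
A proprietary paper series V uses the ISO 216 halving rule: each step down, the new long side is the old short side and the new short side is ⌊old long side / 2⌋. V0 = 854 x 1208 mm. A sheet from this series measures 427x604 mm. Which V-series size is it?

V2

V0: 854 × 1208 mm
V1: 604 × 854 mm
V2: 427 × 604 mm
V3: 302 × 427 mm
→ matches V2.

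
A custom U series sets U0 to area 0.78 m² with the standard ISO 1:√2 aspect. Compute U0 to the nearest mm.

743 × 1050 mm

Let the short side be w mm. Then w · w√2 = 0.78 m² = 780,000 mm².
w² = 780,000/√2, so w ≈ 742.7 mm; long side = w√2 ≈ 1050.3 mm.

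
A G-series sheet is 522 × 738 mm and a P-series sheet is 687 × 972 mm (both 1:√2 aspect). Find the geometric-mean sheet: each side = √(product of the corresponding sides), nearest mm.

Short side: √(522 · 687) = √358614 ≈ 598.8 → 599 mm
Long side: √(738 · 972) = √717336 ≈ 847.0 → 847 mm

599 × 847 mm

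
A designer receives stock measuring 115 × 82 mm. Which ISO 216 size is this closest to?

C7 (81 × 114 mm)

Aspect ratio 115/82 ≈ 1.402 — close to the ISO √2 ≈ 1.414.
In the C-series (envelope sizes, between A and B): C7 = 81 × 114 mm.
Off by 2 mm total — nearest standard size.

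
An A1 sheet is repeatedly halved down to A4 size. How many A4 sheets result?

8

A1 = 594 × 841 mm; A4 = 210 × 297 mm.
Each halving step doubles the count; 3 steps from A1 to A4.
2^3 = 8.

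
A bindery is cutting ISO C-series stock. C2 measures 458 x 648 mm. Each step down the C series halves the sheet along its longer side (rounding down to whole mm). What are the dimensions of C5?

C3: ⌊648/2⌋ × 458 = 324 × 458 mm
C4: ⌊458/2⌋ × 324 = 229 × 324 mm
C5: ⌊324/2⌋ × 229 = 162 × 229 mm

162 × 229 mm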